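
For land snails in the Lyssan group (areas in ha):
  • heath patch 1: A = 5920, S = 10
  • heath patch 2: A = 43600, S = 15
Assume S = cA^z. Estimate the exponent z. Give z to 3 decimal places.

0.203

Taking logs: ln S = ln c + z ln A, so z = (ln S₂ − ln S₁)/(ln A₂ − ln A₁).
z = ln(15/10) / ln(43600/5920) = ln(1.5) / ln(7.365) = 0.4055 / 1.9967 = 0.2031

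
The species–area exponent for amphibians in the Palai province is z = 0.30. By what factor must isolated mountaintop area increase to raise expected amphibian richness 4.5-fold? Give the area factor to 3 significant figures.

150

(A₂/A₁)^0.3 = 4.5, so A₂/A₁ = 4.5^(1/0.3) = 4.5^3.333
ln(A₂/A₁) = ln 4.5 / 0.3 = 1.5041 / 0.3 = 5.0136
A₂/A₁ = e^5.0136 ≈ 150.4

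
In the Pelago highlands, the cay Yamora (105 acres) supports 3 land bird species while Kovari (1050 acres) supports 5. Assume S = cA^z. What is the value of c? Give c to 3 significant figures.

1.07

z = ln(S₂/S₁) / ln(A₂/A₁) = ln(5/3) / ln(1050/105) = 0.5108 / 2.3026 = 0.2218
c = S₁ / A₁^z = 3 / 105^0.2218 = 3 / 2.808 = 1.068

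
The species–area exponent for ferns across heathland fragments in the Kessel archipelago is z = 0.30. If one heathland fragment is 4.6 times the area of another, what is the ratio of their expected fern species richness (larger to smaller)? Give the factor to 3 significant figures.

S₂/S₁ = (A₂/A₁)^z = 4.6^0.3
ln(S₂/S₁) = 0.3 × ln 4.6 = 0.3 × 1.5261 = 0.4578
S₂/S₁ = e^0.4578 ≈ 1.581

1.58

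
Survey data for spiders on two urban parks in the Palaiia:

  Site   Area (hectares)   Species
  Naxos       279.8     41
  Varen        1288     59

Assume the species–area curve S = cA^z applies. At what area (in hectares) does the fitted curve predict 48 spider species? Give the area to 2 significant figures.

540 hectares

z = ln(59/41) / ln(1288/279.8) = 0.3640 / 1.5268 = 0.2384
c = 41 / 279.8^0.2384 = 41 / 3.831 = 10.7
A = (48/10.7)^(1/0.2384) ⇒ ln A = ln(4.485)/0.2384 = 6.2953
A = e^6.2953 ≈ 542 hectares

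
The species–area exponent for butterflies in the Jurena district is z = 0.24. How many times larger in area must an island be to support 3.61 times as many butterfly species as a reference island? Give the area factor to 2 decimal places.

210.35

(A₂/A₁)^0.24 = 3.61, so A₂/A₁ = 3.61^(1/0.24) = 3.61^4.167
ln(A₂/A₁) = ln 3.61 / 0.24 = 1.2837 / 0.24 = 5.3488
A₂/A₁ = e^5.3488 ≈ 210.4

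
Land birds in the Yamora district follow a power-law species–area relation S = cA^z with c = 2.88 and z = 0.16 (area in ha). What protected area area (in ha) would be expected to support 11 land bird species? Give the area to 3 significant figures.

11 = 2.88 × A^0.16  ⇒  A^0.16 = 11/2.88 = 3.819
ln A = ln(3.819) / 0.16 = 1.3401 / 0.16 = 8.3757
A = e^8.3757 ≈ 4340 ha

4340 ha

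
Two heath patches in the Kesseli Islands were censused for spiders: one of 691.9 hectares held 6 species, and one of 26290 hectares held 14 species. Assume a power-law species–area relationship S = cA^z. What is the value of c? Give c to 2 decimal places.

z = ln(S₂/S₁) / ln(A₂/A₁) = ln(14/6) / ln(26290/691.9) = 0.8473 / 3.6375 = 0.2329
c = S₁ / A₁^z = 6 / 691.9^0.2329 = 6 / 4.587 = 1.308

1.31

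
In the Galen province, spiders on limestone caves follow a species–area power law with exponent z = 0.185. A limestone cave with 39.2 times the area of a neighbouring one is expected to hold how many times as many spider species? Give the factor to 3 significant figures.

1.97

S₂/S₁ = (A₂/A₁)^z = 39.2^0.185
ln(S₂/S₁) = 0.185 × ln 39.2 = 0.185 × 3.6687 = 0.6787
S₂/S₁ = e^0.6787 ≈ 1.971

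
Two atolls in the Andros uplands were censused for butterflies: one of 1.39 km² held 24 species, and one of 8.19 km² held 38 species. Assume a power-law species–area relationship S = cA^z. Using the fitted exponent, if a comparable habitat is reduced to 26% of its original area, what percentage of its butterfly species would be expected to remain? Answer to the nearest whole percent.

71%

z = ln(38/24) / ln(8.19/1.39) = 0.4595 / 1.7736 = 0.2591
S_new/S_old = (A_new/A_old)^z = 0.26^0.2591 = exp(0.2591 × -1.3471) = 0.7054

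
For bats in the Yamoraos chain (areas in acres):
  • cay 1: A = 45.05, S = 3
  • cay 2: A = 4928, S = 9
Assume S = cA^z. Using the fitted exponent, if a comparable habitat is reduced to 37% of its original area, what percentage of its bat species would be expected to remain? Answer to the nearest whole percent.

79%

z = ln(9/3) / ln(4928/45.05) = 1.0986 / 4.6949 = 0.2340
S_new/S_old = (A_new/A_old)^z = 0.37^0.2340 = exp(0.2340 × -0.9943) = 0.7924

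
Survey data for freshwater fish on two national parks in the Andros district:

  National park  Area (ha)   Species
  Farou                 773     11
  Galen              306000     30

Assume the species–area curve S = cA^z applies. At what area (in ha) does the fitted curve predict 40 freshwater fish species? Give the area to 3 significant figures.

1700000 ha

z = ln(30/11) / ln(306000/773) = 1.0033 / 5.9811 = 0.1677
c = 11 / 773^0.1677 = 11 / 3.051 = 3.605
A = (40/3.605)^(1/0.1677) ⇒ ln A = ln(11.1)/0.1677 = 14.3463
A = e^14.3463 ≈ 1700311 ha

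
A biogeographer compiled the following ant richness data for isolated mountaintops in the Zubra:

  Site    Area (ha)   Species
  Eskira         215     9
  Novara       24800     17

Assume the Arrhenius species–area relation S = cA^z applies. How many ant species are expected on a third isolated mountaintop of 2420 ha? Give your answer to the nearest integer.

12

z = ln(17/9) / ln(24800/215) = 0.6360 / 4.7480 = 0.1339
c = 9 / 215^0.1339 = 9 / 2.053 = 4.383
S₃ = 4.383 × 2420^0.1339 = 4.383 × 2.84 ≈ 12.45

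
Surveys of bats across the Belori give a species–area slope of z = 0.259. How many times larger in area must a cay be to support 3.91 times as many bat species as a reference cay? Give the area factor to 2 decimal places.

(A₂/A₁)^0.259 = 3.91, so A₂/A₁ = 3.91^(1/0.259) = 3.91^3.861
ln(A₂/A₁) = ln 3.91 / 0.259 = 1.3635 / 0.259 = 5.2646
A₂/A₁ = e^5.2646 ≈ 193.4

193.37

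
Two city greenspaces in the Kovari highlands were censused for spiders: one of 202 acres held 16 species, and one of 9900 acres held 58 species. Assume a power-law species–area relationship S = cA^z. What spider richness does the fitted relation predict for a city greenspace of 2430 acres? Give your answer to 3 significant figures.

36.4

z = ln(58/16) / ln(9900/202) = 1.2879 / 3.8920 = 0.3309
c = 16 / 202^0.3309 = 16 / 5.792 = 2.762
S₃ = 2.762 × 2430^0.3309 = 2.762 × 13.19 ≈ 36.44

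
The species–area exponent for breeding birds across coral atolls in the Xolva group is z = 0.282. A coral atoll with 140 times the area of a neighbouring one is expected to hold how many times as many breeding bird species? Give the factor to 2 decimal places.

S₂/S₁ = (A₂/A₁)^z = 140^0.282
ln(S₂/S₁) = 0.282 × ln 140 = 0.282 × 4.9416 = 1.3935
S₂/S₁ = e^1.3935 ≈ 4.029

4.03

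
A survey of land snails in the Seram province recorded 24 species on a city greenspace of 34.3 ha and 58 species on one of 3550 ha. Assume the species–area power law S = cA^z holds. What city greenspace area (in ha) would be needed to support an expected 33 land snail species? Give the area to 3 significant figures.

183 ha

z = ln(58/24) / ln(3550/34.3) = 0.8824 / 4.6396 = 0.1902
c = 24 / 34.3^0.1902 = 24 / 1.959 = 12.25
A = (33/12.25)^(1/0.1902) ⇒ ln A = ln(2.693)/0.1902 = 5.2096
A = e^5.2096 ≈ 183 ha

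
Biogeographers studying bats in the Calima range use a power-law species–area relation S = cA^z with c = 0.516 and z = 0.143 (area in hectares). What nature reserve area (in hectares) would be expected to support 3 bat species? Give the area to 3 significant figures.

222000 hectares

3 = 0.516 × A^0.143  ⇒  A^0.143 = 3/0.516 = 5.814
ln A = ln(5.814) / 0.143 = 1.7603 / 0.143 = 12.3095
A = e^12.3095 ≈ 221797 hectares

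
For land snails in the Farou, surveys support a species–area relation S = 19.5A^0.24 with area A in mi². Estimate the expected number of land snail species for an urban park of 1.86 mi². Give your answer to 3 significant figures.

22.6

S = 19.5 × 1.86^0.24
ln S = ln 19.5 + 0.24 × ln 1.86 = 2.9704 + 0.24 × 0.6206 = 3.1194
S = e^3.1194 ≈ 22.63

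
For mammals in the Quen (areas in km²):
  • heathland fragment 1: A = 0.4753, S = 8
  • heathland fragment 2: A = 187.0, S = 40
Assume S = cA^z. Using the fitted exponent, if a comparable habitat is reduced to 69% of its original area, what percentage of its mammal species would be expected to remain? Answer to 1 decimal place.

90.5%

z = ln(40/8) / ln(187/0.4753) = 1.6094 / 5.9749 = 0.2694
S_new/S_old = (A_new/A_old)^z = 0.69^0.2694 = exp(0.2694 × -0.3711) = 0.9049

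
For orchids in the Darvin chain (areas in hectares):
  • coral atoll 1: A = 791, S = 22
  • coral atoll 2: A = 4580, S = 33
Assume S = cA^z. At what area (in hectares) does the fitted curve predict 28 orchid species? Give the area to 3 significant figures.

2250 hectares

z = ln(33/22) / ln(4580/791) = 0.4055 / 1.7562 = 0.2309
c = 22 / 791^0.2309 = 22 / 4.668 = 4.713
A = (28/4.713)^(1/0.2309) ⇒ ln A = ln(5.941)/0.2309 = 7.7178
A = e^7.7178 ≈ 2248 hectares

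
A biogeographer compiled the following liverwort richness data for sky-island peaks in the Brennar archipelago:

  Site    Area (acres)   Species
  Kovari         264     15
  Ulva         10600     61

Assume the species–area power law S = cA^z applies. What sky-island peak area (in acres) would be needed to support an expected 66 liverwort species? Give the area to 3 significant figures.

z = ln(61/15) / ln(10600/264) = 1.4028 / 3.6927 = 0.3799
c = 15 / 264^0.3799 = 15 / 8.317 = 1.804
A = (66/1.804)^(1/0.3799) ⇒ ln A = ln(36.59)/0.3799 = 9.4760
A = e^9.4760 ≈ 13043 acres

13000 acres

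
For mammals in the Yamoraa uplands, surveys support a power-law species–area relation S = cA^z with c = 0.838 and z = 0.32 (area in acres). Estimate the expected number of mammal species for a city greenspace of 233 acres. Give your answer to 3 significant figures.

4.80

S = 0.838 × 233^0.32 = 0.838 × 5.722 ≈ 4.795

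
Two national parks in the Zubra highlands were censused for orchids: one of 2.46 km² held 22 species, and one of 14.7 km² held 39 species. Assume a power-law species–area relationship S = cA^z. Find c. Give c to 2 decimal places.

16.49

z = ln(S₂/S₁) / ln(A₂/A₁) = ln(39/22) / ln(14.7/2.46) = 0.5725 / 1.7877 = 0.3203
c = S₁ / A₁^z = 22 / 2.46^0.3203 = 22 / 1.334 = 16.49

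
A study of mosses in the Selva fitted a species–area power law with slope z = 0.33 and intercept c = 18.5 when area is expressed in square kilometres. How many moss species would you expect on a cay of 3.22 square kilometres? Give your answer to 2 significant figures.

27

S = 18.5 × 3.22^0.33
ln S = ln 18.5 + 0.33 × ln 3.22 = 2.9178 + 0.33 × 1.1694 = 3.3037
S = e^3.3037 ≈ 27.21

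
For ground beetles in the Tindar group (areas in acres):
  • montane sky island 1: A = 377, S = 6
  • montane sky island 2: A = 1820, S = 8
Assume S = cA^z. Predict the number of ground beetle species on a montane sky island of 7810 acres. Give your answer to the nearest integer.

10

z = ln(8/6) / ln(1820/377) = 0.2877 / 1.5743 = 0.1827
c = 6 / 377^0.1827 = 6 / 2.956 = 2.029
S₃ = 2.029 × 7810^0.1827 = 2.029 × 5.144 ≈ 10.44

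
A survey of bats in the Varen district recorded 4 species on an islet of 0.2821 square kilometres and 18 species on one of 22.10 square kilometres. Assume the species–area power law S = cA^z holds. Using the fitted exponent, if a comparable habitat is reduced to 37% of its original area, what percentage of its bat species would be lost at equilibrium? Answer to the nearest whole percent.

29%

z = ln(18/4) / ln(22.1/0.2821) = 1.5041 / 4.3611 = 0.3449
S_new/S_old = (A_new/A_old)^z = 0.37^0.3449 = exp(0.3449 × -0.9943) = 0.7097
Fraction lost = 1 − 0.7097 = 0.2903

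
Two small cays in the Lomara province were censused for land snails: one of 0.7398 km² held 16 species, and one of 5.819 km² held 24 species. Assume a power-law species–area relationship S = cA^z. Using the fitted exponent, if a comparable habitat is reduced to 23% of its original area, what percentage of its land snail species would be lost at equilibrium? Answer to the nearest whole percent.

z = ln(24/16) / ln(5.819/0.7398) = 0.4055 / 2.0625 = 0.1966
S_new/S_old = (A_new/A_old)^z = 0.23^0.1966 = exp(0.1966 × -1.4697) = 0.7491
Fraction lost = 1 − 0.7491 = 0.2509

25%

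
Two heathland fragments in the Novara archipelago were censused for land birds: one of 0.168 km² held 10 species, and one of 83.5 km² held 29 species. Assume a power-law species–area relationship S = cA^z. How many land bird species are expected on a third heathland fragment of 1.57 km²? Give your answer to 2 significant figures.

15

z = ln(29/10) / ln(83.5/0.168) = 1.0647 / 6.2086 = 0.1715
c = 10 / 0.168^0.1715 = 10 / 0.7365 = 13.58
S₃ = 13.58 × 1.57^0.1715 = 13.58 × 1.08 ≈ 14.67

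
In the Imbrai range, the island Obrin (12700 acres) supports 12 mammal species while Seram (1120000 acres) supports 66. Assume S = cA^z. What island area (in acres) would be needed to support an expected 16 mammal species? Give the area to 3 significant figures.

z = ln(66/12) / ln(1120000/12700) = 1.7047 / 4.4795 = 0.3806
c = 12 / 12700^0.3806 = 12 / 36.46 = 0.3292
A = (16/0.3292)^(1/0.3806) ⇒ ln A = ln(48.61)/0.3806 = 10.2053
A = e^10.2053 ≈ 27046 acres

27000 acres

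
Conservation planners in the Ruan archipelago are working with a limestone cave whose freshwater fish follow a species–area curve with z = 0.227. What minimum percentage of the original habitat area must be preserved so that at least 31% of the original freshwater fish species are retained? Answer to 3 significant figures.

Need (A_new/A_old)^0.227 = 0.31, so A_new/A_old = 0.31^(1/0.227) = 0.31^4.405
ln(A_new/A_old) = ln 0.31 / 0.227 = -1.1712 / 0.227 = -5.1594
A_new/A_old = e^-5.1594 ≈ 0.005745

0.575%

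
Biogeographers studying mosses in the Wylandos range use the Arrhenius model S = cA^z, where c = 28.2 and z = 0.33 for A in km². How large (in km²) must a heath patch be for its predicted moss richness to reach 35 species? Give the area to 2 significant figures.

35 = 28.2 × A^0.33  ⇒  A^0.33 = 35/28.2 = 1.241
ln A = ln(1.241) / 0.33 = 0.2160 / 0.33 = 0.6546
A = e^0.6546 ≈ 1.924 km²

1.9 km²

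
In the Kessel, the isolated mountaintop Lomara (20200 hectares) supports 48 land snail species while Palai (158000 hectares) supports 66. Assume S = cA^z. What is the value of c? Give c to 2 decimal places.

10.34

z = ln(S₂/S₁) / ln(A₂/A₁) = ln(66/48) / ln(158000/20200) = 0.3185 / 2.0569 = 0.1548
c = S₁ / A₁^z = 48 / 20200^0.1548 = 48 / 4.64 = 10.34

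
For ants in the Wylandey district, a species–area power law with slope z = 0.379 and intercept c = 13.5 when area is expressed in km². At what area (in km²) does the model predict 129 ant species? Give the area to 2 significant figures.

129 = 13.5 × A^0.379  ⇒  A^0.379 = 129/13.5 = 9.556
ln A = ln(9.556) / 0.379 = 2.2571 / 0.379 = 5.9555
A = e^5.9555 ≈ 385.9 km²

390 km²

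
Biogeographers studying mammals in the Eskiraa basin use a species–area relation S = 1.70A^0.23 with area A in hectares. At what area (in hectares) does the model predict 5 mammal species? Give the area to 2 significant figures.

110 hectares

5 = 1.7 × A^0.23  ⇒  A^0.23 = 5/1.7 = 2.941
ln A = ln(2.941) / 0.23 = 1.0788 / 0.23 = 4.6905
A = e^4.6905 ≈ 108.9 hectares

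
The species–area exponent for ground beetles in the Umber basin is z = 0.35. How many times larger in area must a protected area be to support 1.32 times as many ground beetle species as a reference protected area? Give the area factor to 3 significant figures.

(A₂/A₁)^0.35 = 1.32, so A₂/A₁ = 1.32^(1/0.35) = 1.32^2.857
ln(A₂/A₁) = ln 1.32 / 0.35 = 0.2776 / 0.35 = 0.7932
A₂/A₁ = e^0.7932 ≈ 2.211

2.21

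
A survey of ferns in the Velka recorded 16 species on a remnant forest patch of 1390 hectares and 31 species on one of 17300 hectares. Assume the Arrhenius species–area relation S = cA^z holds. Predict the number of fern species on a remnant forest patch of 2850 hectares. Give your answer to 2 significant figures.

z = ln(31/16) / ln(17300/1390) = 0.6614 / 2.5214 = 0.2623
c = 16 / 1390^0.2623 = 16 / 6.675 = 2.397
S₃ = 2.397 × 2850^0.2623 = 2.397 × 8.058 ≈ 19.32

19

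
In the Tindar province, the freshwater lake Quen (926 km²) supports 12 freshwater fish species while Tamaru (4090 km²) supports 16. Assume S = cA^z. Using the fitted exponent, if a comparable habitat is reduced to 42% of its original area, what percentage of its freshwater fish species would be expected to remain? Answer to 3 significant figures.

z = ln(16/12) / ln(4090/926) = 0.2877 / 1.4854 = 0.1937
S_new/S_old = (A_new/A_old)^z = 0.42^0.1937 = exp(0.1937 × -0.8675) = 0.8453

84.5%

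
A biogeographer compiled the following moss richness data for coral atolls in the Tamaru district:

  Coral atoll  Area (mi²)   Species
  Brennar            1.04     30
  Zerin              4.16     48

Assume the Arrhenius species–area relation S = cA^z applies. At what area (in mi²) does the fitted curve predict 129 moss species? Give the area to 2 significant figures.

77 mi²

z = ln(48/30) / ln(4.16/1.04) = 0.4700 / 1.3863 = 0.3390
c = 30 / 1.04^0.3390 = 30 / 1.013 = 29.6
A = (129/29.6)^(1/0.3390) ⇒ ln A = ln(4.358)/0.3390 = 4.3415
A = e^4.3415 ≈ 76.82 mi²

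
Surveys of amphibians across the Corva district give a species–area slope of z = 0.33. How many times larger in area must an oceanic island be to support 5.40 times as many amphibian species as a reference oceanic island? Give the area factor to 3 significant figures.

166

(A₂/A₁)^0.33 = 5.4, so A₂/A₁ = 5.4^(1/0.33) = 5.4^3.03
ln(A₂/A₁) = ln 5.4 / 0.33 = 1.6864 / 0.33 = 5.1103
A₂/A₁ = e^5.1103 ≈ 165.7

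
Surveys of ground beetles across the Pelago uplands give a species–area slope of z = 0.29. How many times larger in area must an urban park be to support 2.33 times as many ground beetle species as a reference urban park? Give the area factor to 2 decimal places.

(A₂/A₁)^0.29 = 2.33, so A₂/A₁ = 2.33^(1/0.29) = 2.33^3.448
ln(A₂/A₁) = ln 2.33 / 0.29 = 0.8459 / 0.29 = 2.9168
A₂/A₁ = e^2.9168 ≈ 18.48

18.48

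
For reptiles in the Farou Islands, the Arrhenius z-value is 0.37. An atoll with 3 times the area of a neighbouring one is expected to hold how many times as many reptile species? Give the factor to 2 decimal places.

1.50

S₂/S₁ = (A₂/A₁)^z = 3^0.37
ln(S₂/S₁) = 0.37 × ln 3 = 0.37 × 1.0986 = 0.4065
S₂/S₁ = e^0.4065 ≈ 1.502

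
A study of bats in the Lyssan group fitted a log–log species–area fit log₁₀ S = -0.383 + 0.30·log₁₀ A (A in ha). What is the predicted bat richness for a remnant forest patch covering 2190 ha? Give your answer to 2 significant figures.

S = 0.414 × 2190^0.3
ln S = ln 0.414 + 0.3 × ln 2190 = -0.8819 + 0.3 × 7.6917 = 1.4256
S = e^1.4256 ≈ 4.16

4.2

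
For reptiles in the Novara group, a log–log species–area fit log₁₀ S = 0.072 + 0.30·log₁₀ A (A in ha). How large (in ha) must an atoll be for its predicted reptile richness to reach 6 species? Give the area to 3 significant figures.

226 ha

6 = 1.18 × A^0.3  ⇒  A^0.3 = 6/1.18 = 5.083
ln A = ln(5.083) / 0.3 = 1.6260 / 0.3 = 5.4199
A = e^5.4199 ≈ 225.9 ha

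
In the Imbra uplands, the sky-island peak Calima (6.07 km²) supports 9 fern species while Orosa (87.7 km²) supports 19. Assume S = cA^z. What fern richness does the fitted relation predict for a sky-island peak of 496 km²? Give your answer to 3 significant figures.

30.9

z = ln(19/9) / ln(87.7/6.07) = 0.7472 / 2.6706 = 0.2798
c = 9 / 6.07^0.2798 = 9 / 1.656 = 5.434
S₃ = 5.434 × 496^0.2798 = 5.434 × 5.678 ≈ 30.85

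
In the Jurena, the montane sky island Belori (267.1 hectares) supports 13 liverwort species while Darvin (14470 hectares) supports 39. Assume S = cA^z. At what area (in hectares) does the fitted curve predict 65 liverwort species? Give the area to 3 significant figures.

z = ln(39/13) / ln(14470/267.1) = 1.0986 / 3.9922 = 0.2752
c = 13 / 267.1^0.2752 = 13 / 4.654 = 2.794
A = (65/2.794)^(1/0.2752) ⇒ ln A = ln(23.27)/0.2752 = 11.4361
A = e^11.4361 ≈ 92606 hectares

92600 hectares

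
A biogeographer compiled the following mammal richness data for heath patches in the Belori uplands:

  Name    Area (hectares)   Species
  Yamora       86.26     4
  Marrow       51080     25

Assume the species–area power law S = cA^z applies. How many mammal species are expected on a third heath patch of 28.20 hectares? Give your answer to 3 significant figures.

2.90

z = ln(25/4) / ln(51080/86.26) = 1.8326 / 6.3838 = 0.2871
c = 4 / 86.26^0.2871 = 4 / 3.595 = 1.113
S₃ = 1.113 × 28.2^0.2871 = 1.113 × 2.608 ≈ 2.902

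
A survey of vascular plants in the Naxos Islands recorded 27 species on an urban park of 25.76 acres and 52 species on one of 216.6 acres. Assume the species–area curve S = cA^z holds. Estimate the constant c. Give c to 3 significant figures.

z = ln(S₂/S₁) / ln(A₂/A₁) = ln(52/27) / ln(216.6/25.76) = 0.6554 / 2.1292 = 0.3078
c = S₁ / A₁^z = 27 / 25.76^0.3078 = 27 / 2.718 = 9.932

9.93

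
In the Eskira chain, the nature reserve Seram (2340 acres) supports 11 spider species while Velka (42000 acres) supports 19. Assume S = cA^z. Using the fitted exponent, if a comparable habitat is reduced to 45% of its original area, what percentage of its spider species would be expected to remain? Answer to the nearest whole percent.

z = ln(19/11) / ln(42000/2340) = 0.5465 / 2.8875 = 0.1893
S_new/S_old = (A_new/A_old)^z = 0.45^0.1893 = exp(0.1893 × -0.7985) = 0.8597

86%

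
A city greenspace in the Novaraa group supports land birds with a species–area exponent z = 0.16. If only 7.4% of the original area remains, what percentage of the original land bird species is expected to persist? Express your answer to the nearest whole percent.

S_new/S_old = (A_new/A_old)^z = 0.074^0.16
= exp(0.16 × ln 0.074) = exp(0.16 × -2.6037) = exp(-0.4166) ≈ 0.6593

66%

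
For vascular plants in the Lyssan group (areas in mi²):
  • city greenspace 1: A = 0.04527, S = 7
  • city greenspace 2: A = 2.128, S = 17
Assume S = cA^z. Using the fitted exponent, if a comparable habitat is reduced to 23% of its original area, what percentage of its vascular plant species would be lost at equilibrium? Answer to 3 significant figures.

z = ln(17/7) / ln(2.128/0.04527) = 0.8873 / 3.8503 = 0.2305
S_new/S_old = (A_new/A_old)^z = 0.23^0.2305 = exp(0.2305 × -1.4697) = 0.7127
Fraction lost = 1 − 0.7127 = 0.2873

28.7%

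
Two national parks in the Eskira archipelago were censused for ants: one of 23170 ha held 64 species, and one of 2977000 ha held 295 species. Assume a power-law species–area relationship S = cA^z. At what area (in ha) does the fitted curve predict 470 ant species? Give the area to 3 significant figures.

z = ln(295/64) / ln(2977000/23170) = 1.5281 / 4.8558 = 0.3147
c = 64 / 23170^0.3147 = 64 / 23.64 = 2.707
A = (470/2.707)^(1/0.3147) ⇒ ln A = ln(173.6)/0.3147 = 16.3865
A = e^16.3865 ≈ 13078261 ha

13100000 ha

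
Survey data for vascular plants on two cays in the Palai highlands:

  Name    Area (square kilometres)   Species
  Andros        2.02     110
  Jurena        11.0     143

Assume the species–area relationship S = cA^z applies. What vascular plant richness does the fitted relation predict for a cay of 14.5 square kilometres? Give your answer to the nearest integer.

z = ln(143/110) / ln(11/2.02) = 0.2624 / 1.6948 = 0.1548
c = 110 / 2.02^0.1548 = 110 / 1.115 = 98.66
S₃ = 98.66 × 14.5^0.1548 = 98.66 × 1.513 ≈ 149.2

149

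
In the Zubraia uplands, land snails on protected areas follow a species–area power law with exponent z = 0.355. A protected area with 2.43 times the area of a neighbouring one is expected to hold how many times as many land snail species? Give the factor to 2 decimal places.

1.37

S₂/S₁ = (A₂/A₁)^z = 2.43^0.355
ln(S₂/S₁) = 0.355 × ln 2.43 = 0.355 × 0.8879 = 0.3152
S₂/S₁ = e^0.3152 ≈ 1.371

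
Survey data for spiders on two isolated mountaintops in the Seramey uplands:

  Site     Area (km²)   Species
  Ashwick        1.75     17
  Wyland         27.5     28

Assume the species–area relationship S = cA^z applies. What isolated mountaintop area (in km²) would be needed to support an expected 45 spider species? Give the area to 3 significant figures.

377 km²

z = ln(28/17) / ln(27.5/1.75) = 0.4990 / 2.7546 = 0.1812
c = 17 / 1.75^0.1812 = 17 / 1.107 = 15.36
A = (45/15.36)^(1/0.1812) ⇒ ln A = ln(2.929)/0.1812 = 5.9333
A = e^5.9333 ≈ 377.4 km²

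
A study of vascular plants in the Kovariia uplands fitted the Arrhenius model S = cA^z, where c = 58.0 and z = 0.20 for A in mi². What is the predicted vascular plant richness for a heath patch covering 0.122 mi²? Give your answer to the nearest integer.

38 species

S = 58 × 0.122^0.2
ln S = ln 58 + 0.2 × ln 0.122 = 4.0604 + 0.2 × -2.1037 = 3.6397
S = e^3.6397 ≈ 38.08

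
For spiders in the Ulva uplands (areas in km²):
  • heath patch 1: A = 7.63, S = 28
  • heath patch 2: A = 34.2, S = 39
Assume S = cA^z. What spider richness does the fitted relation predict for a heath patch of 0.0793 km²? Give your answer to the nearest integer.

10

z = ln(39/28) / ln(34.2/7.63) = 0.3314 / 1.5001 = 0.2209
c = 28 / 7.63^0.2209 = 28 / 1.567 = 17.87
S₃ = 17.87 × 0.0793^0.2209 = 17.87 × 0.5713 ≈ 10.21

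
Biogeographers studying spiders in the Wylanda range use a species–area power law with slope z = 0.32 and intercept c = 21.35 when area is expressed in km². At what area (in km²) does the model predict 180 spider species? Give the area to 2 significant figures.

180 = 21.35 × A^0.32  ⇒  A^0.32 = 180/21.35 = 8.431
ln A = ln(8.431) / 0.32 = 2.1319 / 0.32 = 6.6622
A = e^6.6622 ≈ 782.3 km²

780 km²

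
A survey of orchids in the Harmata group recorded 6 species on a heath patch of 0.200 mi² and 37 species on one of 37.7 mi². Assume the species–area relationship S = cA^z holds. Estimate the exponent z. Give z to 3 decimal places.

Taking logs: ln S = ln c + z ln A, so z = (ln S₂ − ln S₁)/(ln A₂ − ln A₁).
z = ln(37/6) / ln(37.7/0.2) = ln(6.167) / ln(188.5) = 1.8192 / 5.2391 = 0.3472

0.347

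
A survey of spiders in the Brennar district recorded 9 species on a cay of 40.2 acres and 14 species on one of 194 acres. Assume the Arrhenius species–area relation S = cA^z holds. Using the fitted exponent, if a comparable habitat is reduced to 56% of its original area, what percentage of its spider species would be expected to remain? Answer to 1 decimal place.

85.0%

z = ln(14/9) / ln(194/40.2) = 0.4418 / 1.5740 = 0.2807
S_new/S_old = (A_new/A_old)^z = 0.56^0.2807 = exp(0.2807 × -0.5798) = 0.8498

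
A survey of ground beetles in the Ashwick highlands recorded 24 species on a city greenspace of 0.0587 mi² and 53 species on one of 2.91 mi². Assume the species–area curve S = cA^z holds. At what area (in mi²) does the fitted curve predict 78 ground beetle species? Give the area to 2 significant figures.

z = ln(53/24) / ln(2.91/0.0587) = 0.7922 / 3.9035 = 0.2030
c = 24 / 0.0587^0.2030 = 24 / 0.5625 = 42.67
A = (78/42.67)^(1/0.2030) ⇒ ln A = ln(1.828)/0.2030 = 2.9721
A = e^2.9721 ≈ 19.53 mi²

20 mi²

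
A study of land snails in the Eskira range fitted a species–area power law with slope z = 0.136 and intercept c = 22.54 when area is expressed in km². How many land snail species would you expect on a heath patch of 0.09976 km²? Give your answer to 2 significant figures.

S = 22.54 × 0.09976^0.136 = 22.54 × 0.7309 ≈ 16.47

16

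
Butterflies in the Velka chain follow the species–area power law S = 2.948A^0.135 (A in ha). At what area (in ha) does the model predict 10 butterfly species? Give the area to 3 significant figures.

8500 ha

10 = 2.948 × A^0.135  ⇒  A^0.135 = 10/2.948 = 3.392
ln A = ln(3.392) / 0.135 = 1.2215 / 0.135 = 9.0478
A = e^9.0478 ≈ 8500 ha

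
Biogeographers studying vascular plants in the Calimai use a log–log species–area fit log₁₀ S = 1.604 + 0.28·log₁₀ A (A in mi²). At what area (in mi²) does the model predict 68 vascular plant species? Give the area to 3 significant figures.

68 = 40.18 × A^0.28  ⇒  A^0.28 = 68/40.18 = 1.692
ln A = ln(1.692) / 0.28 = 0.5262 / 0.28 = 1.8791
A = e^1.8791 ≈ 6.548 mi²

6.55 mi²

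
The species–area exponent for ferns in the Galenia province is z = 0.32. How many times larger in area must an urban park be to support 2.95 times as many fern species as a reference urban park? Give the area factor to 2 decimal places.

29.39

(A₂/A₁)^0.32 = 2.95, so A₂/A₁ = 2.95^(1/0.32) = 2.95^3.125
ln(A₂/A₁) = ln 2.95 / 0.32 = 1.0818 / 0.32 = 3.3806
A₂/A₁ = e^3.3806 ≈ 29.39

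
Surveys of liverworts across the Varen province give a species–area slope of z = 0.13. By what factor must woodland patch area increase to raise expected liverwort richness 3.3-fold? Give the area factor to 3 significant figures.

9740

(A₂/A₁)^0.13 = 3.3, so A₂/A₁ = 3.3^(1/0.13) = 3.3^7.692
ln(A₂/A₁) = ln 3.3 / 0.13 = 1.1939 / 0.13 = 9.1840
A₂/A₁ = e^9.1840 ≈ 9740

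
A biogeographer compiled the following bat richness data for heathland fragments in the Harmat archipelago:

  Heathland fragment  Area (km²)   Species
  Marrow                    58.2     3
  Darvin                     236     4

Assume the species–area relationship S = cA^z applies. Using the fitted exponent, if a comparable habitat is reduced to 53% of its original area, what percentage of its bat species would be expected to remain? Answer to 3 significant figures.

87.8%

z = ln(4/3) / ln(236/58.2) = 0.2877 / 1.3999 = 0.2055
S_new/S_old = (A_new/A_old)^z = 0.53^0.2055 = exp(0.2055 × -0.6349) = 0.8777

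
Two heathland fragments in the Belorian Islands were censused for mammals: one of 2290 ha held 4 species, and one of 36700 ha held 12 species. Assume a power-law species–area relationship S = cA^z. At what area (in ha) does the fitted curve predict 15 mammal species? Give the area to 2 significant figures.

z = ln(12/4) / ln(36700/2290) = 1.0986 / 2.7742 = 0.3960
c = 4 / 2290^0.3960 = 4 / 21.41 = 0.1869
A = (15/0.1869)^(1/0.3960) ⇒ ln A = ln(80.27)/0.3960 = 11.0740
A = e^11.0740 ≈ 64474 ha

64000 ha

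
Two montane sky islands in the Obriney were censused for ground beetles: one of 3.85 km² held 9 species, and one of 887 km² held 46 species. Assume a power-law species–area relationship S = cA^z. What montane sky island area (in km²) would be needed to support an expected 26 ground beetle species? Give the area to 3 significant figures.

132 km²

z = ln(46/9) / ln(887/3.85) = 1.6314 / 5.4398 = 0.2999
c = 9 / 3.85^0.2999 = 9 / 1.498 = 6.007
A = (26/6.007)^(1/0.2999) ⇒ ln A = ln(4.328)/0.2999 = 4.8854
A = e^4.8854 ≈ 132.3 km²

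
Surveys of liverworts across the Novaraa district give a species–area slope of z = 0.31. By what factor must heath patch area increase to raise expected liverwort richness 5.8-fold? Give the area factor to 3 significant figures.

(A₂/A₁)^0.31 = 5.8, so A₂/A₁ = 5.8^(1/0.31) = 5.8^3.226
ln(A₂/A₁) = ln 5.8 / 0.31 = 1.7579 / 0.31 = 5.6705
A₂/A₁ = e^5.6705 ≈ 290.2

290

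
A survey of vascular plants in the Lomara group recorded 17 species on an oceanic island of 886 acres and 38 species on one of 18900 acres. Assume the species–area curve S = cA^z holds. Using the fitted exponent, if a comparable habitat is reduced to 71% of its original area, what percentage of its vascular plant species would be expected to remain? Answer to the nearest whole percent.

z = ln(38/17) / ln(18900/886) = 0.8044 / 3.0602 = 0.2628
S_new/S_old = (A_new/A_old)^z = 0.71^0.2628 = exp(0.2628 × -0.3425) = 0.9139

91%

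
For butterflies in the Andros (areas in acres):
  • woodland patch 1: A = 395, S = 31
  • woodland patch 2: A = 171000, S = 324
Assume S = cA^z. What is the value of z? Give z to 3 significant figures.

0.387

Taking logs: ln S = ln c + z ln A, so z = (ln S₂ − ln S₁)/(ln A₂ − ln A₁).
z = ln(324/31) / ln(171000/395) = ln(10.45) / ln(432.9) = 2.3468 / 6.0705 = 0.3866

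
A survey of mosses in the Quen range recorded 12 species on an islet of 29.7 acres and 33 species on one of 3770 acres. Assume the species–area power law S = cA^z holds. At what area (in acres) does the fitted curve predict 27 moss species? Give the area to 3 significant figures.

z = ln(33/12) / ln(3770/29.7) = 1.0116 / 4.8437 = 0.2088
c = 12 / 29.7^0.2088 = 12 / 2.03 = 5.91
A = (27/5.91)^(1/0.2088) ⇒ ln A = ln(4.568)/0.2088 = 7.2740
A = e^7.2740 ≈ 1442 acres

1440 acres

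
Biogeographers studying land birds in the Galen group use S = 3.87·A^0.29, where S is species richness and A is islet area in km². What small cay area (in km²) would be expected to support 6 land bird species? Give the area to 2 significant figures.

4.5 km²

6 = 3.87 × A^0.29  ⇒  A^0.29 = 6/3.87 = 1.55
ln A = ln(1.55) / 0.29 = 0.4385 / 0.29 = 1.5121
A = e^1.5121 ≈ 4.536 km²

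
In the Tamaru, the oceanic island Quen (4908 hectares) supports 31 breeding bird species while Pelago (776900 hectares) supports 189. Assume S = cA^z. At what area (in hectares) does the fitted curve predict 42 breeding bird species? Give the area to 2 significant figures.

z = ln(189/31) / ln(776900/4908) = 1.8078 / 5.0644 = 0.3570
c = 31 / 4908^0.3570 = 31 / 20.77 = 1.492
A = (42/1.492)^(1/0.3570) ⇒ ln A = ln(28.14)/0.3570 = 9.3494
A = e^9.3494 ≈ 11492 hectares

11000 hectares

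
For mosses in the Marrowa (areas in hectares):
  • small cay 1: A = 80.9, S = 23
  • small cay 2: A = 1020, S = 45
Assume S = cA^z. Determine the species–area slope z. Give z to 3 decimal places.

Taking logs: ln S = ln c + z ln A, so z = (ln S₂ − ln S₁)/(ln A₂ − ln A₁).
z = ln(45/23) / ln(1020/80.9) = ln(1.957) / ln(12.61) = 0.6712 / 2.5343 = 0.2648

0.265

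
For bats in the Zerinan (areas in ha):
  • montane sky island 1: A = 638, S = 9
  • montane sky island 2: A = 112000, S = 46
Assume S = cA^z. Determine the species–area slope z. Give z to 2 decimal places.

Taking logs: ln S = ln c + z ln A, so z = (ln S₂ − ln S₁)/(ln A₂ − ln A₁).
z = ln(46/9) / ln(112000/638) = ln(5.111) / ln(175.5) = 1.6314 / 5.1679 = 0.3157

0.32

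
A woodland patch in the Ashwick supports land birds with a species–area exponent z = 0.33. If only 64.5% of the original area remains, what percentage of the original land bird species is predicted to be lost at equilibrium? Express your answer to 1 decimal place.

S_new/S_old = (A_new/A_old)^z = 0.645^0.33
= exp(0.33 × ln 0.645) = exp(0.33 × -0.4385) = exp(-0.1447) ≈ 0.8653
Fraction lost = 1 − 0.8653 = 0.1347

13.5%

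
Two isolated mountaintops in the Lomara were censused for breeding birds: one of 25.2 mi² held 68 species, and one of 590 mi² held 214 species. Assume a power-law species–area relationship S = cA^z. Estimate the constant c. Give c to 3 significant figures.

21.0

z = ln(S₂/S₁) / ln(A₂/A₁) = ln(214/68) / ln(590/25.2) = 1.1465 / 3.1533 = 0.3636
c = S₁ / A₁^z = 68 / 25.2^0.3636 = 68 / 3.232 = 21.04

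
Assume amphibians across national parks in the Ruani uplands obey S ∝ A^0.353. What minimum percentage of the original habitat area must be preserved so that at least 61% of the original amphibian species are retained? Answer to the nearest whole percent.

Need (A_new/A_old)^0.353 = 0.61, so A_new/A_old = 0.61^(1/0.353) = 0.61^2.833
ln(A_new/A_old) = ln 0.61 / 0.353 = -0.4943 / 0.353 = -1.4003
A_new/A_old = e^-1.4003 ≈ 0.2465

25%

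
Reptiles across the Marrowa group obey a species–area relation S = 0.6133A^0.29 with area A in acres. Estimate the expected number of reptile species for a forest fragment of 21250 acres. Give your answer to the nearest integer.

S = 0.6133 × 21250^0.29
ln S = ln 0.6133 + 0.29 × ln 21250 = -0.4889 + 0.29 × 9.9641 = 2.4007
S = e^2.4007 ≈ 11.03

11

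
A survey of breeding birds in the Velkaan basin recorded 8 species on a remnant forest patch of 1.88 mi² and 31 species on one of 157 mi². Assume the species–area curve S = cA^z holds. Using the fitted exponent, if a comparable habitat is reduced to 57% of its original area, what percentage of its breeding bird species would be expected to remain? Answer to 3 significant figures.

z = ln(31/8) / ln(157/1.88) = 1.3545 / 4.4250 = 0.3061
S_new/S_old = (A_new/A_old)^z = 0.57^0.3061 = exp(0.3061 × -0.5621) = 0.8419

84.2%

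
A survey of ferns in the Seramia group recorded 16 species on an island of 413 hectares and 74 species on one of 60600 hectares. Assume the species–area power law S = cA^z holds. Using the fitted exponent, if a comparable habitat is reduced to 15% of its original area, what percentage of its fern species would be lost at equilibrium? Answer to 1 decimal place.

44.1%

z = ln(74/16) / ln(60600/413) = 1.5315 / 4.9886 = 0.3070
S_new/S_old = (A_new/A_old)^z = 0.15^0.3070 = exp(0.3070 × -1.8971) = 0.5586
Fraction lost = 1 − 0.5586 = 0.4414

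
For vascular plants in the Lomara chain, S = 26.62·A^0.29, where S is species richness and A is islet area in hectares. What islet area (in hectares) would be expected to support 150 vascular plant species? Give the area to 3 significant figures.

150 = 26.62 × A^0.29  ⇒  A^0.29 = 150/26.62 = 5.635
ln A = ln(5.635) / 0.29 = 1.7290 / 0.29 = 5.9620
A = e^5.9620 ≈ 388.4 hectares

388 hectares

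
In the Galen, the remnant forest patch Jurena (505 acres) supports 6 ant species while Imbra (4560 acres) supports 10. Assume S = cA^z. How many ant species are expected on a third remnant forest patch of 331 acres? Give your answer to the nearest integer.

z = ln(10/6) / ln(4560/505) = 0.5108 / 2.2005 = 0.2321
c = 6 / 505^0.2321 = 6 / 4.242 = 1.415
S₃ = 1.415 × 331^0.2321 = 1.415 × 3.845 ≈ 5.44

5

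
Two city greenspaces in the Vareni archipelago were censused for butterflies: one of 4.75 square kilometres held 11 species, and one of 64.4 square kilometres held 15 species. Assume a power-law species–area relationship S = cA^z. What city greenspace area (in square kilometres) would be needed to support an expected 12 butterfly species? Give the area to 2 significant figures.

z = ln(15/11) / ln(64.4/4.75) = 0.3102 / 2.6070 = 0.1190
c = 11 / 4.75^0.1190 = 11 / 1.204 = 9.139
A = (12/9.139)^(1/0.1190) ⇒ ln A = ln(1.313)/0.1190 = 2.2895
A = e^2.2895 ≈ 9.87 square kilometres

9.9 square kilometres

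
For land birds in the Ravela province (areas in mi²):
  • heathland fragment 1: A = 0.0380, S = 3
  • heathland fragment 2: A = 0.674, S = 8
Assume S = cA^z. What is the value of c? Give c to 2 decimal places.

z = ln(S₂/S₁) / ln(A₂/A₁) = ln(8/3) / ln(0.674/0.038) = 0.9808 / 2.8756 = 0.3411
c = S₁ / A₁^z = 3 / 0.038^0.3411 = 3 / 0.3278 = 9.152

9.15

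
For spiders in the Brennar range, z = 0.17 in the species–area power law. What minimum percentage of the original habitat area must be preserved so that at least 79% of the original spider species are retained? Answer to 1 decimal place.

Need (A_new/A_old)^0.17 = 0.79, so A_new/A_old = 0.79^(1/0.17) = 0.79^5.882
ln(A_new/A_old) = ln 0.79 / 0.17 = -0.2357 / 0.17 = -1.3866
A_new/A_old = e^-1.3866 ≈ 0.2499

25.0%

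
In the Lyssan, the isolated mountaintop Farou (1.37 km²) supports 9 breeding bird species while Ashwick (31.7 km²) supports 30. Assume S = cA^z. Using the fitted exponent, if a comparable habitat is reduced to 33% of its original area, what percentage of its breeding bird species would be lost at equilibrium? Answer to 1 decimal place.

34.6%

z = ln(30/9) / ln(31.7/1.37) = 1.2040 / 3.1415 = 0.3832
S_new/S_old = (A_new/A_old)^z = 0.33^0.3832 = exp(0.3832 × -1.1087) = 0.6538
Fraction lost = 1 − 0.6538 = 0.3462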